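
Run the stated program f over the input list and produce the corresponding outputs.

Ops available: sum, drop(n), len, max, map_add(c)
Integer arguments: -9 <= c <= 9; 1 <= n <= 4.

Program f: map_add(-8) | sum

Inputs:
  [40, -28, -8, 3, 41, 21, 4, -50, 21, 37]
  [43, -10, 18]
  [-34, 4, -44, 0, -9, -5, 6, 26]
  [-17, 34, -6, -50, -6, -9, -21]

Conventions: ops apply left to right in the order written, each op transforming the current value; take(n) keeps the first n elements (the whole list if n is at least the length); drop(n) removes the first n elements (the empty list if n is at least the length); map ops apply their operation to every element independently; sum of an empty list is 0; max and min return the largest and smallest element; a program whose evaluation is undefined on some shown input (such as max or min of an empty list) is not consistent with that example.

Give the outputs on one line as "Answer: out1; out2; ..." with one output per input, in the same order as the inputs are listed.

Execution, op by op:
  [40, -28, -8, 3, 41, 21, 4, -50, 21, 37] -> [32, -36, -16, -5, 33, 13, -4, -58, 13, 29] -> 1
  [43, -10, 18] -> [35, -18, 10] -> 27
  [-34, 4, -44, 0, -9, -5, 6, 26] -> [-42, -4, -52, -8, -17, -13, -2, 18] -> -120
  [-17, 34, -6, -50, -6, -9, -21] -> [-25, 26, -14, -58, -14, -17, -29] -> -131

1; 27; -120; -131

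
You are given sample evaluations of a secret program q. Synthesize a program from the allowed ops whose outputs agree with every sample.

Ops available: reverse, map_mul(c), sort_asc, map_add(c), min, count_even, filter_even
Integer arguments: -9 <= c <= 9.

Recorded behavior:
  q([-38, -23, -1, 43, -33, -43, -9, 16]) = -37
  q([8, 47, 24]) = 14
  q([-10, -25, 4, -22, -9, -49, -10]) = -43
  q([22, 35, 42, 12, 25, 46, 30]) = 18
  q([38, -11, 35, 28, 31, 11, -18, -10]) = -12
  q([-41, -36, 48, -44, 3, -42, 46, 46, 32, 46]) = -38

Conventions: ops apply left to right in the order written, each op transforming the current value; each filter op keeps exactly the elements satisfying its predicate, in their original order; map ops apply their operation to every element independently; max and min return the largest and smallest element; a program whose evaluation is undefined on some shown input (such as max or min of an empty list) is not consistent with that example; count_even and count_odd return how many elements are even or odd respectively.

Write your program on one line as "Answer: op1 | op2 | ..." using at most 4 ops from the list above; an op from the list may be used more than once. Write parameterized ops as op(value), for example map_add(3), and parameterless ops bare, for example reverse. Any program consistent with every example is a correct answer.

sort_asc | map_add(6) | reverse | min

Check, running the answer program on each example:
  [-38, -23, -1, 43, -33, -43, -9, 16] -> [-43, -38, -33, -23, -9, -1, 16, 43] -> [-37, -32, -27, -17, -3, 5, 22, 49] -> [49, 22, 5, -3, -17, -27, -32, -37] -> -37
  [8, 47, 24] -> [8, 24, 47] -> [14, 30, 53] -> [53, 30, 14] -> 14
  [-10, -25, 4, -22, -9, -49, -10] -> [-49, -25, -22, -10, -10, -9, 4] -> [-43, -19, -16, -4, -4, -3, 10] -> [10, -3, -4, -4, -16, -19, -43] -> -43
  [22, 35, 42, 12, 25, 46, 30] -> [12, 22, 25, 30, 35, 42, 46] -> [18, 28, 31, 36, 41, 48, 52] -> [52, 48, 41, 36, 31, 28, 18] -> 18
  [38, -11, 35, 28, 31, 11, -18, -10] -> [-18, -11, -10, 11, 28, 31, 35, 38] -> [-12, -5, -4, 17, 34, 37, 41, 44] -> [44, 41, 37, 34, 17, -4, -5, -12] -> -12
  [-41, -36, 48, -44, 3, -42, 46, 46, 32, 46] -> [-44, -42, -41, -36, 3, 32, 46, 46, 46, 48] -> [-38, -36, -35, -30, 9, 38, 52, 52, 52, 54] -> [54, 52, 52, 52, 38, 9, -30, -35, -36, -38] -> -38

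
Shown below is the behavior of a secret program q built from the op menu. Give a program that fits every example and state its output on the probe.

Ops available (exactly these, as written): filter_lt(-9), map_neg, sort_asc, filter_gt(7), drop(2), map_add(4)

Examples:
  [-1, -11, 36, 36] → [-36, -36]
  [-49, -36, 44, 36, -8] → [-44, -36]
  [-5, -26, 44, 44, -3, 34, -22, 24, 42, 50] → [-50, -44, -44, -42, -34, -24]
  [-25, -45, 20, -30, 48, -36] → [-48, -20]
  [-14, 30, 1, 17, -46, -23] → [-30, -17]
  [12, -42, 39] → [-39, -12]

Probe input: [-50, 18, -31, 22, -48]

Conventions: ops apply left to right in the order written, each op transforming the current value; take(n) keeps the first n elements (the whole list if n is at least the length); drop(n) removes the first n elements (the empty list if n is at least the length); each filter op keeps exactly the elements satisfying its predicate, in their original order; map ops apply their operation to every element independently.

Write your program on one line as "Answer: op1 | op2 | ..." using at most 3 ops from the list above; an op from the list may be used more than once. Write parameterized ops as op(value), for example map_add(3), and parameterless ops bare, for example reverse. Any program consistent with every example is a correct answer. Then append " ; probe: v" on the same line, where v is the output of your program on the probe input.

filter_gt(7) | map_neg | sort_asc ; probe: [-22, -18]

Check, running the answer program on each example:
  [-1, -11, 36, 36] -> [36, 36] -> [-36, -36] -> [-36, -36]
  [-49, -36, 44, 36, -8] -> [44, 36] -> [-44, -36] -> [-44, -36]
  [-5, -26, 44, 44, -3, 34, -22, 24, 42, 50] -> [44, 44, 34, 24, 42, 50] -> [-44, -44, -34, -24, -42, -50] -> [-50, -44, -44, -42, -34, -24]
  [-25, -45, 20, -30, 48, -36] -> [20, 48] -> [-20, -48] -> [-48, -20]
  [-14, 30, 1, 17, -46, -23] -> [30, 17] -> [-30, -17] -> [-30, -17]
  [12, -42, 39] -> [12, 39] -> [-12, -39] -> [-39, -12]
  probe: [-50, 18, -31, 22, -48] -> [18, 22] -> [-18, -22] -> [-22, -18]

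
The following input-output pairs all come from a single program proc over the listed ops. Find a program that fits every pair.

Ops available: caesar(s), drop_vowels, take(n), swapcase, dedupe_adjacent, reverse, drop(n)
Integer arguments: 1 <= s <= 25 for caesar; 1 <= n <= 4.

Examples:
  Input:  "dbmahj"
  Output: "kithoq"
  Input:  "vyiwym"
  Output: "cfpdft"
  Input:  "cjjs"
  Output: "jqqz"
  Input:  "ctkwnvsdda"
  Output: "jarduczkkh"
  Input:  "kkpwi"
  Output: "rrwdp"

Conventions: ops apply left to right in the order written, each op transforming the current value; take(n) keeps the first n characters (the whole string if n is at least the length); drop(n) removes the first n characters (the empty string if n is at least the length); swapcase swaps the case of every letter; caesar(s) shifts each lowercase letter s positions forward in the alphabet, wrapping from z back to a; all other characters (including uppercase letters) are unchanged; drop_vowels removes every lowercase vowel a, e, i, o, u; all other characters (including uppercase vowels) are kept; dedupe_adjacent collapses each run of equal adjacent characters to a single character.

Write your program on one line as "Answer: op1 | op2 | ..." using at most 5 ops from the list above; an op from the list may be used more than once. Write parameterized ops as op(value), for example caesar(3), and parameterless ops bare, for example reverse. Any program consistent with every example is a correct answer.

caesar(16) | caesar(21) | caesar(13) | caesar(9)

Check, running the answer program on each example:
  "dbmahj" -> "trcqxz" -> "omxlsu" -> "bzkyfh" -> "kithoq"
  "vyiwym" -> "loymoc" -> "gjthjx" -> "twguwk" -> "cfpdft"
  "cjjs" -> "szzi" -> "nuud" -> "ahhq" -> "jqqz"
  "ctkwnvsdda" -> "sjamdlittq" -> "nevhygdool" -> "ariultqbby" -> "jarduczkkh"
  "kkpwi" -> "aafmy" -> "vvaht" -> "iinug" -> "rrwdp"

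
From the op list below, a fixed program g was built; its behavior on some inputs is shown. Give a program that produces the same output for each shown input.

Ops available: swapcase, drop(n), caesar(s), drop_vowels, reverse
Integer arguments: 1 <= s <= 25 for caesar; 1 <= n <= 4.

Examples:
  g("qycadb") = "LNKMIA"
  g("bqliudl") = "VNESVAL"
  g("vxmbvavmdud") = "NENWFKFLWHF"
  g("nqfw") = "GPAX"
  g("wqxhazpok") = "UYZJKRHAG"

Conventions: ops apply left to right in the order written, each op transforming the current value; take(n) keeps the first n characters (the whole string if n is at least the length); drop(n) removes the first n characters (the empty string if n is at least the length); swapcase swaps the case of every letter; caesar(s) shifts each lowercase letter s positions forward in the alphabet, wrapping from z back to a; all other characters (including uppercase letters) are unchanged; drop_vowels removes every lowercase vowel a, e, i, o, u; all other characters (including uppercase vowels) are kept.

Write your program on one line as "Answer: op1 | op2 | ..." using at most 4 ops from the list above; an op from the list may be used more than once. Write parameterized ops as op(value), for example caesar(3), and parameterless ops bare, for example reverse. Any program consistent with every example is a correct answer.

caesar(12) | reverse | caesar(24) | swapcase

Check, running the answer program on each example:
  "qycadb" -> "ckompn" -> "npmokc" -> "lnkmia" -> "LNKMIA"
  "bqliudl" -> "ncxugpx" -> "xpguxcn" -> "vnesval" -> "VNESVAL"
  "vxmbvavmdud" -> "hjynhmhypgp" -> "pgpyhmhnyjh" -> "nenwfkflwhf" -> "NENWFKFLWHF"
  "nqfw" -> "zcri" -> "ircz" -> "gpax" -> "GPAX"
  "wqxhazpok" -> "icjtmlbaw" -> "wablmtjci" -> "uyzjkrhag" -> "UYZJKRHAG"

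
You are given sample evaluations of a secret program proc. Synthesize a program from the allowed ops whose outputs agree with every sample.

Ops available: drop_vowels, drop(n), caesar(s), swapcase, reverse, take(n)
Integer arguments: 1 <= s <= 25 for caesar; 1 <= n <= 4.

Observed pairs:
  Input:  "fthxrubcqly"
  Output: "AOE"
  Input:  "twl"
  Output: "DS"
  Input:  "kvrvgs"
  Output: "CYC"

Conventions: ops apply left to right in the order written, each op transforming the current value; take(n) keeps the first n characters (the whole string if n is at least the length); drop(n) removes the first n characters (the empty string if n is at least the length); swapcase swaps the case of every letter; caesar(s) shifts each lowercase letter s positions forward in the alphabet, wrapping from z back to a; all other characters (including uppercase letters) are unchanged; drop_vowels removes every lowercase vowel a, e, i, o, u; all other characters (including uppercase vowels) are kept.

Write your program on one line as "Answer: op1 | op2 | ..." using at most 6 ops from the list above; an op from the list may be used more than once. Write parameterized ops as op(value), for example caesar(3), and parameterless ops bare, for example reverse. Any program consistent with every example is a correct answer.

caesar(17) | take(4) | drop(1) | caesar(16) | swapcase

Check, running the answer program on each example:
  "fthxrubcqly" -> "wkyoilsthcp" -> "wkyo" -> "kyo" -> "aoe" -> "AOE"
  "twl" -> "knc" -> "knc" -> "nc" -> "ds" -> "DS"
  "kvrvgs" -> "bmimxj" -> "bmim" -> "mim" -> "cyc" -> "CYC"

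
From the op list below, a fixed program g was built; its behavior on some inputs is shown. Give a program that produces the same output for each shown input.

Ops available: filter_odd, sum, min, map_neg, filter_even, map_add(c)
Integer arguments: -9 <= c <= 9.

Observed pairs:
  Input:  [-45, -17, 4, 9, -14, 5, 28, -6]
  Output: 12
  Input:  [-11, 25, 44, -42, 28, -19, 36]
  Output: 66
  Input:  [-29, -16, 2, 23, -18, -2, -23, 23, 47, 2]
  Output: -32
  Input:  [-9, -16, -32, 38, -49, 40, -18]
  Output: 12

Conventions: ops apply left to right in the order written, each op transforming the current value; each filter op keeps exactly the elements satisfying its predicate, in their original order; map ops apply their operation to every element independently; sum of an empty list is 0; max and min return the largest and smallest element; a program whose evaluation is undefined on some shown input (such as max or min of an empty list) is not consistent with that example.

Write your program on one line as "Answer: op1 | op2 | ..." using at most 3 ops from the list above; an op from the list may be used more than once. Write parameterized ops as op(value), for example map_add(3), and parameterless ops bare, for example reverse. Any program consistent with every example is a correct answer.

filter_even | sum

Check, running the answer program on each example:
  [-45, -17, 4, 9, -14, 5, 28, -6] -> [4, -14, 28, -6] -> 12
  [-11, 25, 44, -42, 28, -19, 36] -> [44, -42, 28, 36] -> 66
  [-29, -16, 2, 23, -18, -2, -23, 23, 47, 2] -> [-16, 2, -18, -2, 2] -> -32
  [-9, -16, -32, 38, -49, 40, -18] -> [-16, -32, 38, 40, -18] -> 12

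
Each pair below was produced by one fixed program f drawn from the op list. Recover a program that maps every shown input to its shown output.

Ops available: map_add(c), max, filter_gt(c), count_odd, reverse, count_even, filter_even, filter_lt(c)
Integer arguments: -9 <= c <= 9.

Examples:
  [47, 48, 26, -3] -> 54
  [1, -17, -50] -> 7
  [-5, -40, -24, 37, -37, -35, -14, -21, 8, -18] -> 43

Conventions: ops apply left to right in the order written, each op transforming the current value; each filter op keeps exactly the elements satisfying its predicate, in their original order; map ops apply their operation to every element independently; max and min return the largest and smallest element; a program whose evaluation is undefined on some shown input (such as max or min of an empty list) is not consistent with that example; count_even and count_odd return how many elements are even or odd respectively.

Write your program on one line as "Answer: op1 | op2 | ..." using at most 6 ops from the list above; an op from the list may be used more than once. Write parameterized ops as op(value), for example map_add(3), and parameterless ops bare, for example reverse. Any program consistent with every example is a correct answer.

reverse | map_add(6) | reverse | filter_gt(-2) | max

Check, running the answer program on each example:
  [47, 48, 26, -3] -> [-3, 26, 48, 47] -> [3, 32, 54, 53] -> [53, 54, 32, 3] -> [53, 54, 32, 3] -> 54
  [1, -17, -50] -> [-50, -17, 1] -> [-44, -11, 7] -> [7, -11, -44] -> [7] -> 7
  [-5, -40, -24, 37, -37, -35, -14, -21, 8, -18] -> [-18, 8, -21, -14, -35, -37, 37, -24, -40, -5] -> [-12, 14, -15, -8, -29, -31, 43, -18, -34, 1] -> [1, -34, -18, 43, -31, -29, -8, -15, 14, -12] -> [1, 43, 14] -> 43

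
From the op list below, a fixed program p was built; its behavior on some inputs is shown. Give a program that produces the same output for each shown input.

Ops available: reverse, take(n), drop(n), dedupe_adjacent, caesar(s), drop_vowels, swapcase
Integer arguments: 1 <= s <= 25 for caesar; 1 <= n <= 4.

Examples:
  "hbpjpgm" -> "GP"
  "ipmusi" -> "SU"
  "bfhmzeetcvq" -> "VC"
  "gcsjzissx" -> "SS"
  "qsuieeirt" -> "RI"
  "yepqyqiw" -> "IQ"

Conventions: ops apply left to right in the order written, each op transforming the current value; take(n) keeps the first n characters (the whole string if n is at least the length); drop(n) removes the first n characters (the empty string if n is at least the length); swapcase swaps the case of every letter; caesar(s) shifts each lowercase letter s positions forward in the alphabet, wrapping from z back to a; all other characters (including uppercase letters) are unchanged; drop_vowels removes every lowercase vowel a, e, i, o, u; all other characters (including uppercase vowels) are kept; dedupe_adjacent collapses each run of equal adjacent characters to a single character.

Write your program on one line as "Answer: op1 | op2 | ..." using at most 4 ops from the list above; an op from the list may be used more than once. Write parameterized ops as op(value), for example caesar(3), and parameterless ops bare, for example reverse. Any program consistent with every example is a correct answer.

reverse | swapcase | drop(1) | take(2)

Check, running the answer program on each example:
  "hbpjpgm" -> "mgpjpbh" -> "MGPJPBH" -> "GPJPBH" -> "GP"
  "ipmusi" -> "isumpi" -> "ISUMPI" -> "SUMPI" -> "SU"
  "bfhmzeetcvq" -> "qvcteezmhfb" -> "QVCTEEZMHFB" -> "VCTEEZMHFB" -> "VC"
  "gcsjzissx" -> "xssizjscg" -> "XSSIZJSCG" -> "SSIZJSCG" -> "SS"
  "qsuieeirt" -> "trieeiusq" -> "TRIEEIUSQ" -> "RIEEIUSQ" -> "RI"
  "yepqyqiw" -> "wiqyqpey" -> "WIQYQPEY" -> "IQYQPEY" -> "IQ"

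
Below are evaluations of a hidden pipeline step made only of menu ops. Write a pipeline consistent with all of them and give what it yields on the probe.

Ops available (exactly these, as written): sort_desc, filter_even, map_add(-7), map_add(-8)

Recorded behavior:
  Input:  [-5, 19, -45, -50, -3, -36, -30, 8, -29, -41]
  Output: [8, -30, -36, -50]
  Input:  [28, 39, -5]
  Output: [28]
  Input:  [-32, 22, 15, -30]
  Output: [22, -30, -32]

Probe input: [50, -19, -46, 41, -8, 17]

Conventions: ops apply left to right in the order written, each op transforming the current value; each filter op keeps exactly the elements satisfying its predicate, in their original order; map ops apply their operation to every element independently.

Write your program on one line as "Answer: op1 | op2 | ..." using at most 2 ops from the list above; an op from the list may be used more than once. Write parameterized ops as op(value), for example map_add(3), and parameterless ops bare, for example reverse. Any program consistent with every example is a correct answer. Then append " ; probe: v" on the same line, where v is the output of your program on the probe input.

filter_even | sort_desc ; probe: [50, -8, -46]

Check, running the answer program on each example:
  [-5, 19, -45, -50, -3, -36, -30, 8, -29, -41] -> [-50, -36, -30, 8] -> [8, -30, -36, -50]
  [28, 39, -5] -> [28] -> [28]
  [-32, 22, 15, -30] -> [-32, 22, -30] -> [22, -30, -32]
  probe: [50, -19, -46, 41, -8, 17] -> [50, -46, -8] -> [50, -8, -46]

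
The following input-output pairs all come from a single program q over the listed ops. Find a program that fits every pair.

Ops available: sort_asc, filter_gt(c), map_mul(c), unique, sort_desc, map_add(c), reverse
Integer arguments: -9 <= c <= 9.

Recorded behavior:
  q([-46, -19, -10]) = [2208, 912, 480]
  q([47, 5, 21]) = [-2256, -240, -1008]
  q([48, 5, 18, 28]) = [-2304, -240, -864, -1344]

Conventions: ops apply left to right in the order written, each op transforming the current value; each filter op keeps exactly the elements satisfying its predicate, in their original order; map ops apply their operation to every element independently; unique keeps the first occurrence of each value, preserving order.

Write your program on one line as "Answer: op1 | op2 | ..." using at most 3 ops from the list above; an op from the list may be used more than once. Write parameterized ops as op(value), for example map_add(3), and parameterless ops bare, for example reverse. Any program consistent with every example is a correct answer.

map_mul(-6) | map_mul(8)

Check, running the answer program on each example:
  [-46, -19, -10] -> [276, 114, 60] -> [2208, 912, 480]
  [47, 5, 21] -> [-282, -30, -126] -> [-2256, -240, -1008]
  [48, 5, 18, 28] -> [-288, -30, -108, -168] -> [-2304, -240, -864, -1344]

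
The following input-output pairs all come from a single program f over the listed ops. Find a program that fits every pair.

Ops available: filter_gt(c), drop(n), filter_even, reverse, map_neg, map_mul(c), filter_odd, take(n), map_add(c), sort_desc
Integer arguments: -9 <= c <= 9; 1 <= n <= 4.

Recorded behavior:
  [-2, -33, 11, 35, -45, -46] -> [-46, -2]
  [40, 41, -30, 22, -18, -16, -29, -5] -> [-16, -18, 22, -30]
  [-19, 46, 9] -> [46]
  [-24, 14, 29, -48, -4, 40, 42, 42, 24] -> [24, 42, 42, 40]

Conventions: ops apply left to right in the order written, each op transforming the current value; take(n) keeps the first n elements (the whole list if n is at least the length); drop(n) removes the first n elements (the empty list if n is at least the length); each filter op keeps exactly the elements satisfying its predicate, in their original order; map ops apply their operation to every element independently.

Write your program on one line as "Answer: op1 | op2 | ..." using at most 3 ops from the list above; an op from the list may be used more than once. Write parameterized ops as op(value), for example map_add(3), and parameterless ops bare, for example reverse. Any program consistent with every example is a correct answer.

reverse | filter_even | take(4)

Check, running the answer program on each example:
  [-2, -33, 11, 35, -45, -46] -> [-46, -45, 35, 11, -33, -2] -> [-46, -2] -> [-46, -2]
  [40, 41, -30, 22, -18, -16, -29, -5] -> [-5, -29, -16, -18, 22, -30, 41, 40] -> [-16, -18, 22, -30, 40] -> [-16, -18, 22, -30]
  [-19, 46, 9] -> [9, 46, -19] -> [46] -> [46]
  [-24, 14, 29, -48, -4, 40, 42, 42, 24] -> [24, 42, 42, 40, -4, -48, 29, 14, -24] -> [24, 42, 42, 40, -4, -48, 14, -24] -> [24, 42, 42, 40]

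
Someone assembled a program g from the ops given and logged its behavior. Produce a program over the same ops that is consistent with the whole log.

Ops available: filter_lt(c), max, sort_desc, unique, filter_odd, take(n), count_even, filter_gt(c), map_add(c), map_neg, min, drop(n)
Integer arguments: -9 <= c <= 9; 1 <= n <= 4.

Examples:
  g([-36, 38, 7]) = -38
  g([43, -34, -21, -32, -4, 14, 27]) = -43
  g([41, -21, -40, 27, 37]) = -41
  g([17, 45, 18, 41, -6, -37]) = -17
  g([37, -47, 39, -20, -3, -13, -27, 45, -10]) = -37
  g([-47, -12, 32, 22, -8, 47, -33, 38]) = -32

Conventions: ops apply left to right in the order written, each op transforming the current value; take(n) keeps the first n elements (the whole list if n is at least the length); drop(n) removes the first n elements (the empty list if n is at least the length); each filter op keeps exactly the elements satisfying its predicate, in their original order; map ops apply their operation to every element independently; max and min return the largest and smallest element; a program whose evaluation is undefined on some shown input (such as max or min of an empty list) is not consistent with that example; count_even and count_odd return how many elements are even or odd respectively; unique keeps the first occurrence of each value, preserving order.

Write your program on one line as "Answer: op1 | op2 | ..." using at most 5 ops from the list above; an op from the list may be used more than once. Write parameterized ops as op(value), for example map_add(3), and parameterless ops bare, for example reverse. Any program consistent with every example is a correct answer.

filter_gt(5) | take(1) | map_neg | min

Check, running the answer program on each example:
  [-36, 38, 7] -> [38, 7] -> [38] -> [-38] -> -38
  [43, -34, -21, -32, -4, 14, 27] -> [43, 14, 27] -> [43] -> [-43] -> -43
  [41, -21, -40, 27, 37] -> [41, 27, 37] -> [41] -> [-41] -> -41
  [17, 45, 18, 41, -6, -37] -> [17, 45, 18, 41] -> [17] -> [-17] -> -17
  [37, -47, 39, -20, -3, -13, -27, 45, -10] -> [37, 39, 45] -> [37] -> [-37] -> -37
  [-47, -12, 32, 22, -8, 47, -33, 38] -> [32, 22, 47, 38] -> [32] -> [-32] -> -32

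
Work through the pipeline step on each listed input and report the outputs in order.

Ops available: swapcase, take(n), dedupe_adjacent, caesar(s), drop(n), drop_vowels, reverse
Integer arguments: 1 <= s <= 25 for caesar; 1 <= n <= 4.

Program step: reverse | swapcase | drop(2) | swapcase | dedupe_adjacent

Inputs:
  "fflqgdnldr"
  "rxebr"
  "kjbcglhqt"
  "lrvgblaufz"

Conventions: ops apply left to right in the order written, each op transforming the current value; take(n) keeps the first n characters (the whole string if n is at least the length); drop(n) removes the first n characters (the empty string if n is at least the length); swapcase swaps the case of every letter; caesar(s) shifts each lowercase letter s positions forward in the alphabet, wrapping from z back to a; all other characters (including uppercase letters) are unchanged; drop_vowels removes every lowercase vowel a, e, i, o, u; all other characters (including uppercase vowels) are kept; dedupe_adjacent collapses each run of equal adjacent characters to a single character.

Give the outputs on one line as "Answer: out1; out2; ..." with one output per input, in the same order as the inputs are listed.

Execution, op by op:
  "fflqgdnldr" -> "rdlndgqlff" -> "RDLNDGQLFF" -> "LNDGQLFF" -> "lndgqlff" -> "lndgqlf"
  "rxebr" -> "rbexr" -> "RBEXR" -> "EXR" -> "exr" -> "exr"
  "kjbcglhqt" -> "tqhlgcbjk" -> "TQHLGCBJK" -> "HLGCBJK" -> "hlgcbjk" -> "hlgcbjk"
  "lrvgblaufz" -> "zfualbgvrl" -> "ZFUALBGVRL" -> "UALBGVRL" -> "ualbgvrl" -> "ualbgvrl"

"lndgqlf"; "exr"; "hlgcbjk"; "ualbgvrl"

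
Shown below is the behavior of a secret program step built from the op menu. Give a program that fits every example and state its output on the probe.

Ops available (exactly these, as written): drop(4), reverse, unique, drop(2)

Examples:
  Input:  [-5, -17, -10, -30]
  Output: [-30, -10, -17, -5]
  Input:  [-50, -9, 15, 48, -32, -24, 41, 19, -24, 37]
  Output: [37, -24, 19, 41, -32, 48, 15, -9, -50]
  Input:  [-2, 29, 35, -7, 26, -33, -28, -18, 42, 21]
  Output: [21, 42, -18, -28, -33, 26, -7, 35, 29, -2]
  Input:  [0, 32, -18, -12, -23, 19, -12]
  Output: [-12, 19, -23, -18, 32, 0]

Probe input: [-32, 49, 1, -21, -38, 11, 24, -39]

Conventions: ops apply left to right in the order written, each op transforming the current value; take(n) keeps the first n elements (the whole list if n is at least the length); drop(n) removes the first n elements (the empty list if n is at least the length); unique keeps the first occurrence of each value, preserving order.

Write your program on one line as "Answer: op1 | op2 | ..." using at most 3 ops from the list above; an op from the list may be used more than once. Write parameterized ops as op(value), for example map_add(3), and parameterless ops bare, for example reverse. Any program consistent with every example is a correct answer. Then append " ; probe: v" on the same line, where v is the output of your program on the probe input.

reverse | unique ; probe: [-39, 24, 11, -38, -21, 1, 49, -32]

Check, running the answer program on each example:
  [-5, -17, -10, -30] -> [-30, -10, -17, -5] -> [-30, -10, -17, -5]
  [-50, -9, 15, 48, -32, -24, 41, 19, -24, 37] -> [37, -24, 19, 41, -24, -32, 48, 15, -9, -50] -> [37, -24, 19, 41, -32, 48, 15, -9, -50]
  [-2, 29, 35, -7, 26, -33, -28, -18, 42, 21] -> [21, 42, -18, -28, -33, 26, -7, 35, 29, -2] -> [21, 42, -18, -28, -33, 26, -7, 35, 29, -2]
  [0, 32, -18, -12, -23, 19, -12] -> [-12, 19, -23, -12, -18, 32, 0] -> [-12, 19, -23, -18, 32, 0]
  probe: [-32, 49, 1, -21, -38, 11, 24, -39] -> [-39, 24, 11, -38, -21, 1, 49, -32] -> [-39, 24, 11, -38, -21, 1, 49, -32]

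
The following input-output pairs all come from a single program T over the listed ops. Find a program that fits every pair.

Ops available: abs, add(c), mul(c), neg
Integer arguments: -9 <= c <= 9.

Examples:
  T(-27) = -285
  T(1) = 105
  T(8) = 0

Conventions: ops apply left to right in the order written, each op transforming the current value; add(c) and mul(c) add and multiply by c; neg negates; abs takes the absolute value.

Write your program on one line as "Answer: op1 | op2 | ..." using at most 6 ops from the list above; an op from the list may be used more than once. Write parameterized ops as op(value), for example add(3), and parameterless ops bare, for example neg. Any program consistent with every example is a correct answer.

abs | neg | add(8) | mul(-5) | mul(-3)

Check, running the answer program on each example:
  -27 -> 27 -> -27 -> -19 -> 95 -> -285
  1 -> 1 -> -1 -> 7 -> -35 -> 105
  8 -> 8 -> -8 -> 0 -> 0 -> 0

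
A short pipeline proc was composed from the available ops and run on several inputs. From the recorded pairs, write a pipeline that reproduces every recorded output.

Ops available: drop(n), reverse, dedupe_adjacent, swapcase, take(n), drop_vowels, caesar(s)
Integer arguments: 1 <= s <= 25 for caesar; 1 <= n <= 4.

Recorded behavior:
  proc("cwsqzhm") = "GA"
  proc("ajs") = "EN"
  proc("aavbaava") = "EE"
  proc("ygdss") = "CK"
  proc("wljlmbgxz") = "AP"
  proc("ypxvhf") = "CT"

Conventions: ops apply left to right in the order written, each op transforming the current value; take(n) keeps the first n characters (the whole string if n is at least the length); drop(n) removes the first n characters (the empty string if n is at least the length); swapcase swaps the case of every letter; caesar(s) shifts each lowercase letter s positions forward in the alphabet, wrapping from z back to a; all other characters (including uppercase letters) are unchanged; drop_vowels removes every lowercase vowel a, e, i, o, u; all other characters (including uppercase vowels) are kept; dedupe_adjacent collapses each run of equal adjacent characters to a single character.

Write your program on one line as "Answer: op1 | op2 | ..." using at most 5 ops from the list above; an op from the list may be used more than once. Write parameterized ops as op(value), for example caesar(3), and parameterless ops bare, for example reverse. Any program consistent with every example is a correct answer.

reverse | caesar(4) | reverse | swapcase | take(2)

Check, running the answer program on each example:
  "cwsqzhm" -> "mhzqswc" -> "qlduwag" -> "gawudlq" -> "GAWUDLQ" -> "GA"
  "ajs" -> "sja" -> "wne" -> "enw" -> "ENW" -> "EN"
  "aavbaava" -> "avaabvaa" -> "ezeefzee" -> "eezfeeze" -> "EEZFEEZE" -> "EE"
  "ygdss" -> "ssdgy" -> "wwhkc" -> "ckhww" -> "CKHWW" -> "CK"
  "wljlmbgxz" -> "zxgbmljlw" -> "dbkfqpnpa" -> "apnpqfkbd" -> "APNPQFKBD" -> "AP"
  "ypxvhf" -> "fhvxpy" -> "jlzbtc" -> "ctbzlj" -> "CTBZLJ" -> "CT"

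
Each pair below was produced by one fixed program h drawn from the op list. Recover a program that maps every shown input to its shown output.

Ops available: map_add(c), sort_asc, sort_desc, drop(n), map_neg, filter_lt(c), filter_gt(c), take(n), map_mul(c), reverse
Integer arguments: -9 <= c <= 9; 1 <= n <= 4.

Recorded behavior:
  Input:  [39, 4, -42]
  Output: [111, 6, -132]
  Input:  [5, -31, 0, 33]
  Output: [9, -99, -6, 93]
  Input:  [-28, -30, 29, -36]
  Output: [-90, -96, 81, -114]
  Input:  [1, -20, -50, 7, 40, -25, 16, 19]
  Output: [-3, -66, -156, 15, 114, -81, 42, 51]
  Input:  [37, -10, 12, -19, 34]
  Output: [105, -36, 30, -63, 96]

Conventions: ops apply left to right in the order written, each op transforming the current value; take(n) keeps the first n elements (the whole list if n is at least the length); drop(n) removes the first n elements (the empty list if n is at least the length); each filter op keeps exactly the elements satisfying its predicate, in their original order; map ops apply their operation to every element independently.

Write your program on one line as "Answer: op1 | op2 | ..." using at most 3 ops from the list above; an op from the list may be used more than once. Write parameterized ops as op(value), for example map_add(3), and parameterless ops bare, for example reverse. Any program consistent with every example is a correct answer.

map_mul(3) | map_add(-6)

Check, running the answer program on each example:
  [39, 4, -42] -> [117, 12, -126] -> [111, 6, -132]
  [5, -31, 0, 33] -> [15, -93, 0, 99] -> [9, -99, -6, 93]
  [-28, -30, 29, -36] -> [-84, -90, 87, -108] -> [-90, -96, 81, -114]
  [1, -20, -50, 7, 40, -25, 16, 19] -> [3, -60, -150, 21, 120, -75, 48, 57] -> [-3, -66, -156, 15, 114, -81, 42, 51]
  [37, -10, 12, -19, 34] -> [111, -30, 36, -57, 102] -> [105, -36, 30, -63, 96]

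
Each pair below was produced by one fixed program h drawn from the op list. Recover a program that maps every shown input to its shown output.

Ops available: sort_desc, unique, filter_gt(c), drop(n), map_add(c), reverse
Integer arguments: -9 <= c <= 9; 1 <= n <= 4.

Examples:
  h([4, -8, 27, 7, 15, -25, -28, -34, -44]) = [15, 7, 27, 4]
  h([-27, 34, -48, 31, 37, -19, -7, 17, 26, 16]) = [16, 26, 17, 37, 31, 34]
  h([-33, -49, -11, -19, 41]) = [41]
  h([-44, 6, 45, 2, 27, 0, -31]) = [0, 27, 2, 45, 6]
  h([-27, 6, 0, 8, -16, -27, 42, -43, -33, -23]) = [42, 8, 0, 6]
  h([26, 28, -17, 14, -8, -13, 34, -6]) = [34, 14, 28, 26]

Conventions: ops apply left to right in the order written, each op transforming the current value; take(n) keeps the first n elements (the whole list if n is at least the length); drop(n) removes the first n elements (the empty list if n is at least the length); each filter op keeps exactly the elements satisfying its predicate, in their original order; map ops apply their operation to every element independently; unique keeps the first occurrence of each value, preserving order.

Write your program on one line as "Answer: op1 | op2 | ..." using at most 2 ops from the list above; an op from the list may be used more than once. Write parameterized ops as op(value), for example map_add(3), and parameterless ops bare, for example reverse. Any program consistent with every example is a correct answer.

reverse | filter_gt(-6)

Check, running the answer program on each example:
  [4, -8, 27, 7, 15, -25, -28, -34, -44] -> [-44, -34, -28, -25, 15, 7, 27, -8, 4] -> [15, 7, 27, 4]
  [-27, 34, -48, 31, 37, -19, -7, 17, 26, 16] -> [16, 26, 17, -7, -19, 37, 31, -48, 34, -27] -> [16, 26, 17, 37, 31, 34]
  [-33, -49, -11, -19, 41] -> [41, -19, -11, -49, -33] -> [41]
  [-44, 6, 45, 2, 27, 0, -31] -> [-31, 0, 27, 2, 45, 6, -44] -> [0, 27, 2, 45, 6]
  [-27, 6, 0, 8, -16, -27, 42, -43, -33, -23] -> [-23, -33, -43, 42, -27, -16, 8, 0, 6, -27] -> [42, 8, 0, 6]
  [26, 28, -17, 14, -8, -13, 34, -6] -> [-6, 34, -13, -8, 14, -17, 28, 26] -> [34, 14, 28, 26]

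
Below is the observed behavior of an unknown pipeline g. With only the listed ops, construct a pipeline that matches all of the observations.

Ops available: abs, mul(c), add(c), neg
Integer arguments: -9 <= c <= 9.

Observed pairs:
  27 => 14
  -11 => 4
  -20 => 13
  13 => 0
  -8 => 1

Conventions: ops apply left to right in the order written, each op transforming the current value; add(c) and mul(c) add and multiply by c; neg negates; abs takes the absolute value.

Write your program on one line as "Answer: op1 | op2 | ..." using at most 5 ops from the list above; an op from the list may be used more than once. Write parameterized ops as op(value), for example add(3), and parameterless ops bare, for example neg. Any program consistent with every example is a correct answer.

add(-3) | abs | add(-1) | add(-9)

Check, running the answer program on each example:
  27 -> 24 -> 24 -> 23 -> 14
  -11 -> -14 -> 14 -> 13 -> 4
  -20 -> -23 -> 23 -> 22 -> 13
  13 -> 10 -> 10 -> 9 -> 0
  -8 -> -11 -> 11 -> 10 -> 1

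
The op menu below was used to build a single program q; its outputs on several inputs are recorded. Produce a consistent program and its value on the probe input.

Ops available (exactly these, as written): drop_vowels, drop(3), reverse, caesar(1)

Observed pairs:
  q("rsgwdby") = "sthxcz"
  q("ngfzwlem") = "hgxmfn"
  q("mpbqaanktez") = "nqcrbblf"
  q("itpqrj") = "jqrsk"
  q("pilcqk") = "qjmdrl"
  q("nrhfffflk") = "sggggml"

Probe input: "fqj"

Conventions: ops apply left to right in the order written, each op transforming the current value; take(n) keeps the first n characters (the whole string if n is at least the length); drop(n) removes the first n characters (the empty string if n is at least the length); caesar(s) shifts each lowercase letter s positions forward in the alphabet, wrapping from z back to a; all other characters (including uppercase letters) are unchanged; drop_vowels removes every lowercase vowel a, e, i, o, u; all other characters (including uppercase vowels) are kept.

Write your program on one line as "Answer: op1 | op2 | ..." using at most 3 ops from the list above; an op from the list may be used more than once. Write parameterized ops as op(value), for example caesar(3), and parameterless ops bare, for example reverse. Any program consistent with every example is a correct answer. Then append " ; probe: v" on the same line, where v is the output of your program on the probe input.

caesar(1) | drop_vowels ; probe: "grk"

Check, running the answer program on each example:
  "rsgwdby" -> "sthxecz" -> "sthxcz"
  "ngfzwlem" -> "ohgaxmfn" -> "hgxmfn"
  "mpbqaanktez" -> "nqcrbbolufa" -> "nqcrbblf"
  "itpqrj" -> "juqrsk" -> "jqrsk"
  "pilcqk" -> "qjmdrl" -> "qjmdrl"
  "nrhfffflk" -> "osiggggml" -> "sggggml"
  probe: "fqj" -> "grk" -> "grk"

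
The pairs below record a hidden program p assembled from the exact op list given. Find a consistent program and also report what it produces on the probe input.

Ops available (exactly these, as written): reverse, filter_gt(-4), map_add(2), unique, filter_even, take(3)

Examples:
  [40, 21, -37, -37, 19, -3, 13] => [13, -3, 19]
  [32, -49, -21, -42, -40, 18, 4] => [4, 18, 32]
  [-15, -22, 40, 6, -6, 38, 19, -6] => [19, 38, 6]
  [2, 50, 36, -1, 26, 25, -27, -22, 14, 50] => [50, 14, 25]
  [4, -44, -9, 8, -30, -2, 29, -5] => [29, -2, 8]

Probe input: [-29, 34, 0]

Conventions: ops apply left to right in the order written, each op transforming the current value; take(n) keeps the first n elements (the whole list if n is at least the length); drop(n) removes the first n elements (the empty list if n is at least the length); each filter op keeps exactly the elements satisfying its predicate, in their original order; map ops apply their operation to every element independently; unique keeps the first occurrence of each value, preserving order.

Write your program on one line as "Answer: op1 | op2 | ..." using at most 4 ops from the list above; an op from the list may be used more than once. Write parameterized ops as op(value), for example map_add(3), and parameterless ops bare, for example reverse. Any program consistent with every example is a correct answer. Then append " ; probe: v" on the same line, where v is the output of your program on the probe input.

reverse | filter_gt(-4) | take(3) ; probe: [0, 34]

Check, running the answer program on each example:
  [40, 21, -37, -37, 19, -3, 13] -> [13, -3, 19, -37, -37, 21, 40] -> [13, -3, 19, 21, 40] -> [13, -3, 19]
  [32, -49, -21, -42, -40, 18, 4] -> [4, 18, -40, -42, -21, -49, 32] -> [4, 18, 32] -> [4, 18, 32]
  [-15, -22, 40, 6, -6, 38, 19, -6] -> [-6, 19, 38, -6, 6, 40, -22, -15] -> [19, 38, 6, 40] -> [19, 38, 6]
  [2, 50, 36, -1, 26, 25, -27, -22, 14, 50] -> [50, 14, -22, -27, 25, 26, -1, 36, 50, 2] -> [50, 14, 25, 26, -1, 36, 50, 2] -> [50, 14, 25]
  [4, -44, -9, 8, -30, -2, 29, -5] -> [-5, 29, -2, -30, 8, -9, -44, 4] -> [29, -2, 8, 4] -> [29, -2, 8]
  probe: [-29, 34, 0] -> [0, 34, -29] -> [0, 34] -> [0, 34]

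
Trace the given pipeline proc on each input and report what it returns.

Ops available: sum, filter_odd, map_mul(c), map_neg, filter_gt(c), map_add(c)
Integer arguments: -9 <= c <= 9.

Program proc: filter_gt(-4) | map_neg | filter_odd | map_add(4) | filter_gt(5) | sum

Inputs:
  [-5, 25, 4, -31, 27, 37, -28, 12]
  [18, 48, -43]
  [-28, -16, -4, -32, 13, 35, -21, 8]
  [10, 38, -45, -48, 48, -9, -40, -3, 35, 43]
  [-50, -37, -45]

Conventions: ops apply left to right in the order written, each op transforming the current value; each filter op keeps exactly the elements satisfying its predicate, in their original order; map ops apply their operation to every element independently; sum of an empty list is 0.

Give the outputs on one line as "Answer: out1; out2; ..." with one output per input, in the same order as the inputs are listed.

Execution, op by op:
  [-5, 25, 4, -31, 27, 37, -28, 12] -> [25, 4, 27, 37, 12] -> [-25, -4, -27, -37, -12] -> [-25, -27, -37] -> [-21, -23, -33] -> [] -> 0
  [18, 48, -43] -> [18, 48] -> [-18, -48] -> [] -> [] -> [] -> 0
  [-28, -16, -4, -32, 13, 35, -21, 8] -> [13, 35, 8] -> [-13, -35, -8] -> [-13, -35] -> [-9, -31] -> [] -> 0
  [10, 38, -45, -48, 48, -9, -40, -3, 35, 43] -> [10, 38, 48, -3, 35, 43] -> [-10, -38, -48, 3, -35, -43] -> [3, -35, -43] -> [7, -31, -39] -> [7] -> 7
  [-50, -37, -45] -> [] -> [] -> [] -> [] -> [] -> 0

0; 0; 0; 7; 0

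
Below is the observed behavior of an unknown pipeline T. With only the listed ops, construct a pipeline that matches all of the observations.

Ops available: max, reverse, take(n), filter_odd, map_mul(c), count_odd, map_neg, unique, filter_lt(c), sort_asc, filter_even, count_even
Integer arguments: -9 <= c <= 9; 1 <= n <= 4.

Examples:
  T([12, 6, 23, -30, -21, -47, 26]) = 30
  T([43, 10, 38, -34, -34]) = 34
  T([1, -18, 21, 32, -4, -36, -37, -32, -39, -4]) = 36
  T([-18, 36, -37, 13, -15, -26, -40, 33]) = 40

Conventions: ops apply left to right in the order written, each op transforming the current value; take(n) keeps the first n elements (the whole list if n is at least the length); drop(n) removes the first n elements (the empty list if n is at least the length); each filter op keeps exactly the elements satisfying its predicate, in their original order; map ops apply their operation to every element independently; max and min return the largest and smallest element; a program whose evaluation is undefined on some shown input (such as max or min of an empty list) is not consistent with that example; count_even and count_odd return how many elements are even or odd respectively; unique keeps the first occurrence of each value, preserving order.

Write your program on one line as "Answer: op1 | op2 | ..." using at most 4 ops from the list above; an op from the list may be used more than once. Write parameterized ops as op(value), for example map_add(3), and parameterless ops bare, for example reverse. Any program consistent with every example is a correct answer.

unique | map_neg | filter_even | max

Check, running the answer program on each example:
  [12, 6, 23, -30, -21, -47, 26] -> [12, 6, 23, -30, -21, -47, 26] -> [-12, -6, -23, 30, 21, 47, -26] -> [-12, -6, 30, -26] -> 30
  [43, 10, 38, -34, -34] -> [43, 10, 38, -34] -> [-43, -10, -38, 34] -> [-10, -38, 34] -> 34
  [1, -18, 21, 32, -4, -36, -37, -32, -39, -4] -> [1, -18, 21, 32, -4, -36, -37, -32, -39] -> [-1, 18, -21, -32, 4, 36, 37, 32, 39] -> [18, -32, 4, 36, 32] -> 36
  [-18, 36, -37, 13, -15, -26, -40, 33] -> [-18, 36, -37, 13, -15, -26, -40, 33] -> [18, -36, 37, -13, 15, 26, 40, -33] -> [18, -36, 26, 40] -> 40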